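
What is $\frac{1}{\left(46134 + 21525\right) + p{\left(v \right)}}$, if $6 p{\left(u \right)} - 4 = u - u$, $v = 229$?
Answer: $\frac{3}{202979} \approx 1.478 \cdot 10^{-5}$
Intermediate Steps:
$p{\left(u \right)} = \frac{2}{3}$ ($p{\left(u \right)} = \frac{2}{3} + \frac{u - u}{6} = \frac{2}{3} + \frac{1}{6} \cdot 0 = \frac{2}{3} + 0 = \frac{2}{3}$)
$\frac{1}{\left(46134 + 21525\right) + p{\left(v \right)}} = \frac{1}{\left(46134 + 21525\right) + \frac{2}{3}} = \frac{1}{67659 + \frac{2}{3}} = \frac{1}{\frac{202979}{3}} = \frac{3}{202979}$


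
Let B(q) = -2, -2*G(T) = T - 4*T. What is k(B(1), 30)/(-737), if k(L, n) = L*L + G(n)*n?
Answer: -1354/737 ≈ -1.8372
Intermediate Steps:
G(T) = 3*T/2 (G(T) = -(T - 4*T)/2 = -(-3)*T/2 = 3*T/2)
k(L, n) = L² + 3*n²/2 (k(L, n) = L*L + (3*n/2)*n = L² + 3*n²/2)
k(B(1), 30)/(-737) = ((-2)² + (3/2)*30²)/(-737) = (4 + (3/2)*900)*(-1/737) = (4 + 1350)*(-1/737) = 1354*(-1/737) = -1354/737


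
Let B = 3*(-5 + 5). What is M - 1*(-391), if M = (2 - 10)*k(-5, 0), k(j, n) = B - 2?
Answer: 407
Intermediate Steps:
B = 0 (B = 3*0 = 0)
k(j, n) = -2 (k(j, n) = 0 - 2 = -2)
M = 16 (M = (2 - 10)*(-2) = -8*(-2) = 16)
M - 1*(-391) = 16 - 1*(-391) = 16 + 391 = 407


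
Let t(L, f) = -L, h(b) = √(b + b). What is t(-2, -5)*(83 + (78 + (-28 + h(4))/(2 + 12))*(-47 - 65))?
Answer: -16858 - 32*√2 ≈ -16903.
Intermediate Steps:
h(b) = √2*√b (h(b) = √(2*b) = √2*√b)
t(-2, -5)*(83 + (78 + (-28 + h(4))/(2 + 12))*(-47 - 65)) = (-1*(-2))*(83 + (78 + (-28 + √2*√4)/(2 + 12))*(-47 - 65)) = 2*(83 + (78 + (-28 + √2*2)/14)*(-112)) = 2*(83 + (78 + (-28 + 2*√2)*(1/14))*(-112)) = 2*(83 + (78 + (-2 + √2/7))*(-112)) = 2*(83 + (76 + √2/7)*(-112)) = 2*(83 + (-8512 - 16*√2)) = 2*(-8429 - 16*√2) = -16858 - 32*√2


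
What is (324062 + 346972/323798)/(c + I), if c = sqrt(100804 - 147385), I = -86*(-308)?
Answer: 1389705825589312/113598169716775 - 52465487224*I*sqrt(46581)/113598169716775 ≈ 12.234 - 0.09968*I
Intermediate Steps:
I = 26488
c = I*sqrt(46581) (c = sqrt(-46581) = I*sqrt(46581) ≈ 215.83*I)
(324062 + 346972/323798)/(c + I) = (324062 + 346972/323798)/(I*sqrt(46581) + 26488) = (324062 + 346972*(1/323798))/(26488 + I*sqrt(46581)) = (324062 + 173486/161899)/(26488 + I*sqrt(46581)) = 52465487224/(161899*(26488 + I*sqrt(46581)))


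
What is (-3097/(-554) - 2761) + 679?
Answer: -1150331/554 ≈ -2076.4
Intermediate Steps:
(-3097/(-554) - 2761) + 679 = (-3097*(-1/554) - 2761) + 679 = (3097/554 - 2761) + 679 = -1526497/554 + 679 = -1150331/554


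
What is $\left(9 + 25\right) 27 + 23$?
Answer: $941$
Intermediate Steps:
$\left(9 + 25\right) 27 + 23 = 34 \cdot 27 + 23 = 918 + 23 = 941$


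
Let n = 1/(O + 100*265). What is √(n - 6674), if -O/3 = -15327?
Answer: I*√35061827966833/72481 ≈ 81.695*I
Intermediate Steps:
O = 45981 (O = -3*(-15327) = 45981)
n = 1/72481 (n = 1/(45981 + 100*265) = 1/(45981 + 26500) = 1/72481 ≈ 1.3797e-5)
√(n - 6674) = √(1/72481 - 6674) = √(-483738193/72481) = I*√35061827966833/72481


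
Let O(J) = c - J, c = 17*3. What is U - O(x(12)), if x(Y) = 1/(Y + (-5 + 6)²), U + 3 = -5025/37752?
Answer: -680243/12584 ≈ -54.056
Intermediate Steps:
U = -39427/12584 (U = -3 - 5025/37752 = -3 - 5025*1/37752 = -3 - 1675/12584 = -39427/12584 ≈ -3.1331)
c = 51
x(Y) = 1/(1 + Y) (x(Y) = 1/(Y + 1²) = 1/(Y + 1) = 1/(1 + Y))
O(J) = 51 - J
U - O(x(12)) = -39427/12584 - (51 - 1/(1 + 12)) = -39427/12584 - (51 - 1/13) = -39427/12584 - 1*662/13 = -39427/12584 - 662/13 = -680243/12584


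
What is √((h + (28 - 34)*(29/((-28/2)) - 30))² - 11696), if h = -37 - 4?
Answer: 4*√34406/7 ≈ 105.99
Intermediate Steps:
h = -41
√((h + (28 - 34)*(29/((-28/2)) - 30))² - 11696) = √((-41 + (28 - 34)*(29/((-28/2)) - 30))² - 11696) = √((-41 - 6*(29/((-28*½)) - 30))² - 11696) = √((-41 - 6*(29/(-14) - 30))² - 11696) = √((-41 - 6*(29*(-1/14) - 30))² - 11696) = √((-41 - 6*(-29/14 - 30))² - 11696) = √((-41 - 6*(-449/14))² - 11696) = √((-41 + 1347/7)² - 11696) = √((1060/7)² - 11696) = √(1123600/49 - 11696) = √(550496/49) = 4*√34406/7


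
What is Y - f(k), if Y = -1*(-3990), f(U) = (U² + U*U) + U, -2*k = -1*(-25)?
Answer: 3690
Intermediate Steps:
k = -25/2 (k = -(-1)*(-25)/2 = -½*25 = -25/2 ≈ -12.500)
f(U) = U + 2*U² (f(U) = (U² + U²) + U = 2*U² + U = U + 2*U²)
Y = 3990
Y - f(k) = 3990 - (-25)*(1 + 2*(-25/2))/2 = 3990 - (-25)*(1 - 25)/2 = 3990 - (-25)*(-24)/2 = 3990 - 1*300 = 3990 - 300 = 3690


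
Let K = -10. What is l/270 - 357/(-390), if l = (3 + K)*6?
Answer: 889/1170 ≈ 0.75983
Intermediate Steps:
l = -42 (l = (3 - 10)*6 = -7*6 = -42)
l/270 - 357/(-390) = -42/270 - 357/(-390) = -42*1/270 - 357*(-1/390) = -7/45 + 119/130 = 889/1170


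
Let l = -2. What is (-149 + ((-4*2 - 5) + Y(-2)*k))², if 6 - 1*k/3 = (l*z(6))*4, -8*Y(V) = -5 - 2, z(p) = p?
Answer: 6561/16 ≈ 410.06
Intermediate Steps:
Y(V) = 7/8 (Y(V) = -(-5 - 2)/8 = -⅛*(-7) = 7/8)
k = 162 (k = 18 - 3*(-2*6)*4 = 18 - (-36)*4 = 18 - 3*(-48) = 18 + 144 = 162)
(-149 + ((-4*2 - 5) + Y(-2)*k))² = (-149 + ((-4*2 - 5) + (7/8)*162))² = (-149 + ((-8 - 5) + 567/4))² = (-149 + (-13 + 567/4))² = (-149 + 515/4)² = (-81/4)² = 6561/16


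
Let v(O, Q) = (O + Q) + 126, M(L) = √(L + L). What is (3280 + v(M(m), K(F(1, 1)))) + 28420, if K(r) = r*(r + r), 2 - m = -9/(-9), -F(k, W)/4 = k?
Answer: 31858 + √2 ≈ 31859.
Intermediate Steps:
F(k, W) = -4*k
m = 1 (m = 2 - (-9)/(-9) = 2 - (-9)*(-1)/9 = 2 - 1*1 = 2 - 1 = 1)
K(r) = 2*r² (K(r) = r*(2*r) = 2*r²)
M(L) = √2*√L (M(L) = √(2*L) = √2*√L)
v(O, Q) = 126 + O + Q
(3280 + v(M(m), K(F(1, 1)))) + 28420 = (3280 + (126 + √2*√1 + 2*(-4*1)²)) + 28420 = (3280 + (126 + √2*1 + 2*(-4)²)) + 28420 = (3280 + (126 + √2 + 2*16)) + 28420 = (3280 + (126 + √2 + 32)) + 28420 = (3280 + (158 + √2)) + 28420 = (3438 + √2) + 28420 = 31858 + √2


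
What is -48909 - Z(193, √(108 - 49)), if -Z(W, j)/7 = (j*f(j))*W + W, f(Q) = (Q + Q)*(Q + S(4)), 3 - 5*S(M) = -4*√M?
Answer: 1515808/5 + 159418*√59 ≈ 1.5277e+6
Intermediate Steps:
S(M) = ⅗ + 4*√M/5 (S(M) = ⅗ - (-4)*√M/5 = ⅗ + 4*√M/5)
f(Q) = 2*Q*(11/5 + Q) (f(Q) = (Q + Q)*(Q + (⅗ + 4*√4/5)) = (2*Q)*(Q + (⅗ + (⅘)*2)) = (2*Q)*(Q + (⅗ + 8/5)) = (2*Q)*(Q + 11/5) = (2*Q)*(11/5 + Q) = 2*Q*(11/5 + Q))
Z(W, j) = -7*W - 14*W*j²*(11 + 5*j)/5 (Z(W, j) = -7*((j*(2*j*(11 + 5*j)/5))*W + W) = -7*((2*j²*(11 + 5*j)/5)*W + W) = -7*(2*W*j²*(11 + 5*j)/5 + W) = -7*(W + 2*W*j²*(11 + 5*j)/5) = -7*W - 14*W*j²*(11 + 5*j)/5)
-48909 - Z(193, √(108 - 49)) = -48909 - (-7)*193*(5 + (√(108 - 49))²*(22 + 10*√(108 - 49)))/5 = -48909 - (-7)*193*(5 + (√59)²*(22 + 10*√59))/5 = -48909 - (-7)*193*(5 + 59*(22 + 10*√59))/5 = -48909 - (-7)*193*(5 + (1298 + 590*√59))/5 = -48909 - (-7)*193*(1303 + 590*√59)/5 = -48909 - (-1760353/5 - 159418*√59) = -48909 + (1760353/5 + 159418*√59) = 1515808/5 + 159418*√59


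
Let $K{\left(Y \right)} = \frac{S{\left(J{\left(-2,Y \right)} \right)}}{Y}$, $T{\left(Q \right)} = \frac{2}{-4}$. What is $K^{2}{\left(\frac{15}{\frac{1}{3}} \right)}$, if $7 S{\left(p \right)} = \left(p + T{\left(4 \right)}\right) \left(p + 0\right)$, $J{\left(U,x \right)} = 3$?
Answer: $\frac{1}{1764} \approx 0.00056689$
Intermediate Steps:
$T{\left(Q \right)} = - \frac{1}{2}$ ($T{\left(Q \right)} = 2 \left(- \frac{1}{4}\right) = - \frac{1}{2}$)
$S{\left(p \right)} = \frac{p \left(- \frac{1}{2} + p\right)}{7}$ ($S{\left(p \right)} = \frac{\left(p - \frac{1}{2}\right) \left(p + 0\right)}{7} = \frac{\left(- \frac{1}{2} + p\right) p}{7} = \frac{p \left(- \frac{1}{2} + p\right)}{7}$)
$K{\left(Y \right)} = \frac{15}{14 Y}$ ($K{\left(Y \right)} = \frac{\frac{1}{14} \cdot 3 \left(-1 + 2 \cdot 3\right)}{Y} = \frac{\frac{1}{14} \cdot 3 \left(-1 + 6\right)}{Y} = \frac{\frac{1}{14} \cdot 3 \cdot 5}{Y} = \frac{15}{14 Y}$)
$K^{2}{\left(\frac{15}{\frac{1}{3}} \right)} = \left(\frac{15}{14 \frac{15}{\frac{1}{3}}}\right)^{2} = \left(\frac{15}{14 \cdot 15 \frac{1}{\frac{1}{3}}}\right)^{2} = \left(\frac{15}{14 \cdot 15 \cdot 3}\right)^{2} = \left(\frac{15}{14 \cdot 45}\right)^{2} = \left(\frac{15}{14} \cdot \frac{1}{45}\right)^{2} = \left(\frac{1}{42}\right)^{2} = \frac{1}{1764}$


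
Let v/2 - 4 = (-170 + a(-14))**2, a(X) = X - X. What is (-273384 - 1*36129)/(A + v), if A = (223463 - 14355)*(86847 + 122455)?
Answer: -103171/14588926808 ≈ -7.0719e-6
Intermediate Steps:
a(X) = 0
A = 43766722616 (A = 209108*209302 = 43766722616)
v = 57808 (v = 8 + 2*(-170 + 0)**2 = 8 + 2*(-170)**2 = 8 + 2*28900 = 8 + 57800 = 57808)
(-273384 - 1*36129)/(A + v) = (-273384 - 1*36129)/(43766722616 + 57808) = (-273384 - 36129)/43766780424 = -309513*1/43766780424 = -103171/14588926808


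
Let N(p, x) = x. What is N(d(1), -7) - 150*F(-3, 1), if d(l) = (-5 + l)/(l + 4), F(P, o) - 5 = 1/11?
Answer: -8477/11 ≈ -770.64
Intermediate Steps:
F(P, o) = 56/11 (F(P, o) = 5 + 1/11 = 56/11)
d(l) = (-5 + l)/(4 + l)
N(d(1), -7) - 150*F(-3, 1) = -7 - 150*56/11 = -7 - 8400/11 = -8477/11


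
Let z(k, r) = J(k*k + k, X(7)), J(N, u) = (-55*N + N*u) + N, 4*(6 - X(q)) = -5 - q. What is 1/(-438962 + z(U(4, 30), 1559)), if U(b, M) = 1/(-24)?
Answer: -64/28093453 ≈ -2.2781e-6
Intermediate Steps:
X(q) = 29/4 + q/4 (X(q) = 6 - (-5 - q)/4 = 6 + (5/4 + q/4) = 29/4 + q/4)
U(b, M) = -1/24
J(N, u) = -54*N + N*u
z(k, r) = -45*k - 45*k**2 (z(k, r) = (k*k + k)*(-54 + (29/4 + (1/4)*7)) = (k**2 + k)*(-54 + (29/4 + 7/4)) = (k + k**2)*(-54 + 9) = (k + k**2)*(-45) = -45*k - 45*k**2)
1/(-438962 + z(U(4, 30), 1559)) = 1/(-438962 - 45*(-1/24)*(1 - 1/24)) = 1/(-438962 - 45*(-1/24)*23/24) = 1/(-438962 + 115/64) = 1/(-28093453/64) = -64/28093453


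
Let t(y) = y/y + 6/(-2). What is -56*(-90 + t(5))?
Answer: 5152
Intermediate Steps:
t(y) = -2 (t(y) = 1 + 6*(-½) = 1 - 3 = -2)
-56*(-90 + t(5)) = -56*(-90 - 2) = -56*(-92) = 5152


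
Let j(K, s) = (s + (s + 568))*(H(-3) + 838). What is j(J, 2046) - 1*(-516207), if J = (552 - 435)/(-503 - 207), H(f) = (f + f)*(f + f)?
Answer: 4589047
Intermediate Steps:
H(f) = 4*f**2 (H(f) = (2*f)*(2*f) = 4*f**2)
J = -117/710 (J = 117/(-710) = 117*(-1/710) = -117/710 ≈ -0.16479)
j(K, s) = 496432 + 1748*s (j(K, s) = (s + (s + 568))*(4*(-3)**2 + 838) = (s + (568 + s))*(4*9 + 838) = (568 + 2*s)*(36 + 838) = (568 + 2*s)*874 = 496432 + 1748*s)
j(J, 2046) - 1*(-516207) = (496432 + 1748*2046) - 1*(-516207) = (496432 + 3576408) + 516207 = 4072840 + 516207 = 4589047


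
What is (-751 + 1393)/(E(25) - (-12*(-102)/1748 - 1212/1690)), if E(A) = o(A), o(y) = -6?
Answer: -39511355/368223 ≈ -107.30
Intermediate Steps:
E(A) = -6
(-751 + 1393)/(E(25) - (-12*(-102)/1748 - 1212/1690)) = (-751 + 1393)/(-6 - (-12*(-102)/1748 - 1212/1690)) = 642/(-6 - (1224*(1/1748) - 1212*1/1690)) = 642/(-6 - (306/437 - 606/845)) = 642/(-6 - 1*(-6252/369265)) = 642/(-6 + 6252/369265) = 642/(-2209338/369265) = 642*(-369265/2209338) = -39511355/368223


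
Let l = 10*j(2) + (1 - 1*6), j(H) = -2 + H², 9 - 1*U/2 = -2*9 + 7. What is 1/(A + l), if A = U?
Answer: 1/55 ≈ 0.018182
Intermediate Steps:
U = 40 (U = 18 - 2*(-2*9 + 7) = 18 - 2*(-18 + 7) = 18 - 2*(-11) = 18 + 22 = 40)
A = 40
l = 15 (l = 10*(-2 + 2²) + (1 - 1*6) = 10*(-2 + 4) + (1 - 6) = 10*2 - 5 = 20 - 5 = 15)
1/(A + l) = 1/(40 + 15) = 1/55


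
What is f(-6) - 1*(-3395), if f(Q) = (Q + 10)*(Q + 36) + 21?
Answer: 3536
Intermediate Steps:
f(Q) = 21 + (10 + Q)*(36 + Q) (f(Q) = (10 + Q)*(36 + Q) + 21 = 21 + (10 + Q)*(36 + Q))
f(-6) - 1*(-3395) = (381 + (-6)**2 + 46*(-6)) - 1*(-3395) = (381 + 36 - 276) + 3395 = 141 + 3395 = 3536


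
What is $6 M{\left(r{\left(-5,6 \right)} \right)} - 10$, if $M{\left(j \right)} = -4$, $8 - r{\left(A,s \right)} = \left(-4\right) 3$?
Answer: $-34$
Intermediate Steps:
$r{\left(A,s \right)} = 20$ ($r{\left(A,s \right)} = 8 - \left(-4\right) 3 = 8 - -12 = 8 + 12 = 20$)
$6 M{\left(r{\left(-5,6 \right)} \right)} - 10 = 6 \left(-4\right) - 10 = -24 - 10 = -34$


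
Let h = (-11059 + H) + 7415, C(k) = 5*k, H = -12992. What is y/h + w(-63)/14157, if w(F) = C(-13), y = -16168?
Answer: 4380943/4529151 ≈ 0.96728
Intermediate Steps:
w(F) = -65 (w(F) = 5*(-13) = -65)
h = -16636 (h = (-11059 - 12992) + 7415 = -24051 + 7415 = -16636)
y/h + w(-63)/14157 = -16168/(-16636) - 65/14157 = -16168*(-1/16636) - 65*1/14157 = 4042/4159 - 5/1089 = 4380943/4529151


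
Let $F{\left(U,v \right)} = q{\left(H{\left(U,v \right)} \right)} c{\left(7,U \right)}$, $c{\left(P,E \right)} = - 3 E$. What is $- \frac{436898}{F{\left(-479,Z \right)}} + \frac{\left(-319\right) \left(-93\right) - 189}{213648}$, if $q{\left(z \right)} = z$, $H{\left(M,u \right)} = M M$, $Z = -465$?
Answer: $\frac{1604292036637}{11740196778936} \approx 0.13665$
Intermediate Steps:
$H{\left(M,u \right)} = M^{2}$
$F{\left(U,v \right)} = - 3 U^{3}$ ($F{\left(U,v \right)} = U^{2} \left(- 3 U\right) = - 3 U^{3}$)
$- \frac{436898}{F{\left(-479,Z \right)}} + \frac{\left(-319\right) \left(-93\right) - 189}{213648} = - \frac{436898}{\left(-3\right) \left(-479\right)^{3}} + \frac{\left(-319\right) \left(-93\right) - 189}{213648} = - \frac{436898}{\left(-3\right) \left(-109902239\right)} + \left(29667 - 189\right) \frac{1}{213648} = - \frac{436898}{329706717} + 29478 \cdot \frac{1}{213648} = \left(-436898\right) \frac{1}{329706717} + \frac{4913}{35608} = - \frac{436898}{329706717} + \frac{4913}{35608} = \frac{1604292036637}{11740196778936}$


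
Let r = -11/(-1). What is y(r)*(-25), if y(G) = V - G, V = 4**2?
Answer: -125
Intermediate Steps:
V = 16
r = 11 (r = -11*(-1) = 11)
y(G) = 16 - G
y(r)*(-25) = (16 - 1*11)*(-25) = (16 - 11)*(-25) = 5*(-25) = -125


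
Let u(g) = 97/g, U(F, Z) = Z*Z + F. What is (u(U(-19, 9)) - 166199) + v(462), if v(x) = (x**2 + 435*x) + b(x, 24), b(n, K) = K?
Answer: 15390915/62 ≈ 2.4824e+5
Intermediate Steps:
U(F, Z) = F + Z**2 (U(F, Z) = Z**2 + F = F + Z**2)
v(x) = 24 + x**2 + 435*x (v(x) = (x**2 + 435*x) + 24 = 24 + x**2 + 435*x)
(u(U(-19, 9)) - 166199) + v(462) = (97/(-19 + 9**2) - 166199) + (24 + 462**2 + 435*462) = (97/(-19 + 81) - 166199) + (24 + 213444 + 200970) = (97/62 - 166199) + 414438 = -10304241/62 + 414438 = 15390915/62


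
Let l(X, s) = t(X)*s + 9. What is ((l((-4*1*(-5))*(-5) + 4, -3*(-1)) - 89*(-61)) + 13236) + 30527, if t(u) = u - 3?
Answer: 48904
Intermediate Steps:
t(u) = -3 + u
l(X, s) = 9 + s*(-3 + X) (l(X, s) = (-3 + X)*s + 9 = s*(-3 + X) + 9 = 9 + s*(-3 + X))
((l((-4*1*(-5))*(-5) + 4, -3*(-1)) - 89*(-61)) + 13236) + 30527 = (((9 + (-3*(-1))*(-3 + ((-4*1*(-5))*(-5) + 4))) - 89*(-61)) + 13236) + 30527 = (((9 + 3*(-3 + (-4*(-5)*(-5) + 4))) + 5429) + 13236) + 30527 = (((9 + 3*(-3 + (20*(-5) + 4))) + 5429) + 13236) + 30527 = (((9 + 3*(-3 + (-100 + 4))) + 5429) + 13236) + 30527 = (((9 + 3*(-3 - 96)) + 5429) + 13236) + 30527 = (((9 + 3*(-99)) + 5429) + 13236) + 30527 = (((9 - 297) + 5429) + 13236) + 30527 = ((-288 + 5429) + 13236) + 30527 = (5141 + 13236) + 30527 = 18377 + 30527 = 48904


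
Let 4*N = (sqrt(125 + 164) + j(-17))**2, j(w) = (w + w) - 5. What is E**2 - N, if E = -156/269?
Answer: -8731345/72361 ≈ -120.66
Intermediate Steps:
j(w) = -5 + 2*w (j(w) = 2*w - 5 = -5 + 2*w)
E = -156/269 (E = -156*1/269 = -156/269 ≈ -0.57993)
N = 121 (N = (sqrt(125 + 164) + (-5 + 2*(-17)))**2/4 = (sqrt(289) + (-5 - 34))**2/4 = (17 - 39)**2/4 = (1/4)*(-22)**2 = (1/4)*484 = 121)
E**2 - N = (-156/269)**2 - 1*121 = 24336/72361 - 121 = -8731345/72361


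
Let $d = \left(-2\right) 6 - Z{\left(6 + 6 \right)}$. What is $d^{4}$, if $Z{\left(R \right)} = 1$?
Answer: $28561$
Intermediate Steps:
$d = -13$ ($d = \left(-2\right) 6 - 1 = -12 - 1 = -13$)
$d^{4} = \left(-13\right)^{4} = 28561$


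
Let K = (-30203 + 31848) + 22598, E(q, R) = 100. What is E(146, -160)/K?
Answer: 100/24243 ≈ 0.0041249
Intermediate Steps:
K = 24243 (K = 1645 + 22598 = 24243)
E(146, -160)/K = 100/24243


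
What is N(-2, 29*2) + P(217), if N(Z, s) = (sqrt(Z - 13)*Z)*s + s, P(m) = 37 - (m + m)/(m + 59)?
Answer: 12893/138 - 116*I*sqrt(15) ≈ 93.427 - 449.27*I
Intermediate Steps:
P(m) = 37 - 2*m/(59 + m)
N(Z, s) = s + Z*s*sqrt(-13 + Z) (N(Z, s) = (sqrt(-13 + Z)*Z)*s + s = (Z*sqrt(-13 + Z))*s + s = Z*s*sqrt(-13 + Z) + s = s + Z*s*sqrt(-13 + Z))
N(-2, 29*2) + P(217) = (29*2)*(1 - 2*sqrt(-13 - 2)) + (2183 + 35*217)/(59 + 217) = 58*(1 - 2*I*sqrt(15)) + (2183 + 7595)/276 = 58*(1 - 2*I*sqrt(15)) + (1/276)*9778 = 58*(1 - 2*I*sqrt(15)) + 4889/138 = (58 - 116*I*sqrt(15)) + 4889/138 = 12893/138 - 116*I*sqrt(15)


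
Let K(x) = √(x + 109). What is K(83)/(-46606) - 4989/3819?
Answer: -1663/1273 - 4*√3/23303 ≈ -1.3067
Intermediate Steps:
K(x) = √(109 + x)
K(83)/(-46606) - 4989/3819 = √(109 + 83)/(-46606) - 4989/3819 = √192*(-1/46606) - 4989*1/3819 = (8*√3)*(-1/46606) - 1663/1273 = -4*√3/23303 - 1663/1273 = -1663/1273 - 4*√3/23303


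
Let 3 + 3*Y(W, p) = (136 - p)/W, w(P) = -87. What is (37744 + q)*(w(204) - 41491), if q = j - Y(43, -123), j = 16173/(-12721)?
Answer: -2575112792718122/1641009 ≈ -1.5692e+9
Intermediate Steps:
j = -16173/12721 (j = 16173*(-1/12721) = -16173/12721 ≈ -1.2714)
Y(W, p) = -1 + (136 - p)/(3*W) (Y(W, p) = -1 + ((136 - p)/W)/3 = -1 + (136 - p)/(3*W))
q = -3740047/1641009 (q = -16173/12721 - (136 - 1*(-123) - 3*43)/(3*43) = -16173/12721 - (136 + 123 - 129)/(3*43) = -16173/12721 - 130/(3*43) = -16173/12721 - 1*130/129 = -16173/12721 - 130/129 = -3740047/1641009 ≈ -2.2791)
(37744 + q)*(w(204) - 41491) = (37744 - 3740047/1641009)*(-87 - 41491) = (61934503649/1641009)*(-41578) = -2575112792718122/1641009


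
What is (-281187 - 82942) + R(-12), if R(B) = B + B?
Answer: -364153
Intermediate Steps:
R(B) = 2*B
(-281187 - 82942) + R(-12) = (-281187 - 82942) + 2*(-12) = -364129 - 24 = -364153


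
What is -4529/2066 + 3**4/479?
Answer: -2002045/989614 ≈ -2.0231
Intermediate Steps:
-4529/2066 + 3**4/479 = -4529*1/2066 + 81*(1/479) = -4529/2066 + 81/479 = -2002045/989614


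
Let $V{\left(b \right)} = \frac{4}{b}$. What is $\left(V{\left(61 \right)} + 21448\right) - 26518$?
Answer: $- \frac{309266}{61} \approx -5069.9$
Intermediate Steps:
$\left(V{\left(61 \right)} + 21448\right) - 26518 = \left(\frac{4}{61} + 21448\right) - 26518 = \frac{1308332}{61} - 26518 = - \frac{309266}{61}$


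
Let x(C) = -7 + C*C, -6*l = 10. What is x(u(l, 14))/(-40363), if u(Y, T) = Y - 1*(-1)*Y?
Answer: -37/363267 ≈ -0.00010185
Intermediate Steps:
l = -5/3 (l = -⅙*10 = -5/3 ≈ -1.6667)
u(Y, T) = 2*Y (u(Y, T) = Y - (-1)*Y = Y + Y = 2*Y)
x(C) = -7 + C²
x(u(l, 14))/(-40363) = (-7 + (2*(-5/3))²)/(-40363) = (-7 + (-10/3)²)*(-1/40363) = (-7 + 100/9)*(-1/40363) = (37/9)*(-1/40363) = -37/363267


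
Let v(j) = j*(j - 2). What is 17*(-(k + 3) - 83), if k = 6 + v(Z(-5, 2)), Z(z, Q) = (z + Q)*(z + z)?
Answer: -15844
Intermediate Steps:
Z(z, Q) = 2*z*(Q + z) (Z(z, Q) = (Q + z)*(2*z) = 2*z*(Q + z))
v(j) = j*(-2 + j)
k = 846 (k = 6 + (2*(-5)*(2 - 5))*(-2 + 2*(-5)*(2 - 5)) = 6 + (2*(-5)*(-3))*(-2 + 2*(-5)*(-3)) = 6 + 30*(-2 + 30) = 6 + 30*28 = 6 + 840 = 846)
17*(-(k + 3) - 83) = 17*(-(846 + 3) - 83) = 17*(-1*849 - 83) = 17*(-849 - 83) = 17*(-932) = -15844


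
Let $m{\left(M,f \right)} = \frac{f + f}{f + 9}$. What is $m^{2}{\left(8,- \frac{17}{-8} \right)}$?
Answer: $\frac{1156}{7921} \approx 0.14594$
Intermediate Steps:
$m{\left(M,f \right)} = \frac{2 f}{9 + f}$
$m^{2}{\left(8,- \frac{17}{-8} \right)} = \left(\frac{2 \left(- \frac{17}{-8}\right)}{9 - \frac{17}{-8}}\right)^{2} = \left(\frac{2 \left(\left(-17\right) \left(- \frac{1}{8}\right)\right)}{9 - - \frac{17}{8}}\right)^{2} = \left(2 \cdot \frac{17}{8} \frac{1}{9 + \frac{17}{8}}\right)^{2} = \left(2 \cdot \frac{17}{8} \frac{1}{\frac{89}{8}}\right)^{2} = \left(2 \cdot \frac{17}{8} \cdot \frac{8}{89}\right)^{2} = \left(\frac{34}{89}\right)^{2} = \frac{1156}{7921}$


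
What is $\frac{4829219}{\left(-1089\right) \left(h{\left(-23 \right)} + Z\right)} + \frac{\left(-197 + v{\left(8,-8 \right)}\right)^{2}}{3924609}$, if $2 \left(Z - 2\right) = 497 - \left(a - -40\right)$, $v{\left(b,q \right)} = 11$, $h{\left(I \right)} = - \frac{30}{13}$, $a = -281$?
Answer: $- \frac{82068592022977}{6828266290131} \approx -12.019$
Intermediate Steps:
$h{\left(I \right)} = - \frac{30}{13}$ ($h{\left(I \right)} = \left(-30\right) \frac{1}{13} = - \frac{30}{13}$)
$Z = 371$ ($Z = 2 + \frac{497 - \left(-281 - -40\right)}{2} = 2 + \frac{497 - \left(-281 + 40\right)}{2} = 2 + \frac{497 - -241}{2} = 2 + \frac{497 + 241}{2} = 2 + \frac{1}{2} \cdot 738 = 2 + 369 = 371$)
$\frac{4829219}{\left(-1089\right) \left(h{\left(-23 \right)} + Z\right)} + \frac{\left(-197 + v{\left(8,-8 \right)}\right)^{2}}{3924609} = \frac{4829219}{\left(-1089\right) \left(- \frac{30}{13} + 371\right)} + \frac{\left(-197 + 11\right)^{2}}{3924609} = \frac{4829219}{\left(-1089\right) \frac{4793}{13}} + \left(-186\right)^{2} \cdot \frac{1}{3924609} = \frac{4829219}{- \frac{5219577}{13}} + 34596 \cdot \frac{1}{3924609} = 4829219 \left(- \frac{13}{5219577}\right) + \frac{11532}{1308203} = - \frac{62779847}{5219577} + \frac{11532}{1308203} = - \frac{82068592022977}{6828266290131}$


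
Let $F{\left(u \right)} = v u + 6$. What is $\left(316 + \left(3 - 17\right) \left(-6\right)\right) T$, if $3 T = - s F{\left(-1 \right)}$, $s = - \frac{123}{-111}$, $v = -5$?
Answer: $- \frac{180400}{111} \approx -1625.2$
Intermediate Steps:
$s = \frac{41}{37}$ ($s = \left(-123\right) \left(- \frac{1}{111}\right) = \frac{41}{37} \approx 1.1081$)
$F{\left(u \right)} = 6 - 5 u$ ($F{\left(u \right)} = - 5 u + 6 = 6 - 5 u$)
$T = - \frac{451}{111}$ ($T = \frac{\left(-1\right) \frac{41 \left(6 - -5\right)}{37}}{3} = \frac{\left(-1\right) \frac{41 \left(6 + 5\right)}{37}}{3} = \frac{\left(-1\right) \frac{41}{37} \cdot 11}{3} = \frac{\left(-1\right) \frac{451}{37}}{3} = \frac{1}{3} \left(- \frac{451}{37}\right) = - \frac{451}{111} \approx -4.0631$)
$\left(316 + \left(3 - 17\right) \left(-6\right)\right) T = \left(316 + \left(3 - 17\right) \left(-6\right)\right) \left(- \frac{451}{111}\right) = \left(316 - -84\right) \left(- \frac{451}{111}\right) = \left(316 + 84\right) \left(- \frac{451}{111}\right) = 400 \left(- \frac{451}{111}\right) = - \frac{180400}{111}$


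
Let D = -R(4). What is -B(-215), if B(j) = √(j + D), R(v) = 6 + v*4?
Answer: -I*√237 ≈ -15.395*I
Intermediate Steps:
R(v) = 6 + 4*v
D = -22 (D = -(6 + 4*4) = -(6 + 16) = -1*22 = -22)
B(j) = √(-22 + j) (B(j) = √(j - 22) = √(-22 + j))
-B(-215) = -√(-22 - 215) = -√(-237) = -I*√237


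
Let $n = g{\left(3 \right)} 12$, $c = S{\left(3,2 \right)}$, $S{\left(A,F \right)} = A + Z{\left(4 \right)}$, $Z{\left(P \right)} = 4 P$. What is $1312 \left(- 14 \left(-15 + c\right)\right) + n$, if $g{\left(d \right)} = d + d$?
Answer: $-73400$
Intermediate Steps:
$g{\left(d \right)} = 2 d$
$S{\left(A,F \right)} = 16 + A$ ($S{\left(A,F \right)} = A + 4 \cdot 4 = A + 16 = 16 + A$)
$c = 19$ ($c = 16 + 3 = 19$)
$n = 72$ ($n = 2 \cdot 3 \cdot 12 = 6 \cdot 12 = 72$)
$1312 \left(- 14 \left(-15 + c\right)\right) + n = 1312 \left(- 14 \left(-15 + 19\right)\right) + 72 = 1312 \left(\left(-14\right) 4\right) + 72 = 1312 \left(-56\right) + 72 = -73472 + 72 = -73400$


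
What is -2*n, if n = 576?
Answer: -1152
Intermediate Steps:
-2*n = -2*576 = -1152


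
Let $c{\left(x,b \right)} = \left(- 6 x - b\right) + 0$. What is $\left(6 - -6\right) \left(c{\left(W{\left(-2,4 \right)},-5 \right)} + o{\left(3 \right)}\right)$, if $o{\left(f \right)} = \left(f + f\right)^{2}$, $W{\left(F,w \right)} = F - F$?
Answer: $492$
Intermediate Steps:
$W{\left(F,w \right)} = 0$
$c{\left(x,b \right)} = - b - 6 x$ ($c{\left(x,b \right)} = \left(- b - 6 x\right) + 0 = - b - 6 x$)
$o{\left(f \right)} = 4 f^{2}$ ($o{\left(f \right)} = \left(2 f\right)^{2} = 4 f^{2}$)
$\left(6 - -6\right) \left(c{\left(W{\left(-2,4 \right)},-5 \right)} + o{\left(3 \right)}\right) = \left(6 - -6\right) \left(\left(\left(-1\right) \left(-5\right) - 0\right) + 4 \cdot 3^{2}\right) = \left(6 + 6\right) \left(\left(5 + 0\right) + 4 \cdot 9\right) = 12 \left(5 + 36\right) = 12 \cdot 41 = 492$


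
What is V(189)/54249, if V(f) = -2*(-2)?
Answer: 4/54249 ≈ 7.3734e-5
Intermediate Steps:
V(f) = 4
V(189)/54249 = 4/54249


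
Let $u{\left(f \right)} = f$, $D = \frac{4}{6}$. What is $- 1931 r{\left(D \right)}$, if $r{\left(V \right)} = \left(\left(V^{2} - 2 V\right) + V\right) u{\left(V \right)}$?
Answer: $\frac{7724}{27} \approx 286.07$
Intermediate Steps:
$D = \frac{2}{3}$ ($D = 4 \cdot \frac{1}{6} = \frac{2}{3} \approx 0.66667$)
$r{\left(V \right)} = V \left(V^{2} - V\right)$ ($r{\left(V \right)} = \left(\left(V^{2} - 2 V\right) + V\right) V = \left(V^{2} - V\right) V = V \left(V^{2} - V\right)$)
$- 1931 r{\left(D \right)} = - 1931 \left(\frac{2}{3}\right)^{2} \left(-1 + \frac{2}{3}\right) = - 1931 \cdot \frac{4}{9} \left(- \frac{1}{3}\right) = \left(-1931\right) \left(- \frac{4}{27}\right) = \frac{7724}{27}$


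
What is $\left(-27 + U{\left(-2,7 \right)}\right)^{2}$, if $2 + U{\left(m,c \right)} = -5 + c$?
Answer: $729$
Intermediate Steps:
$U{\left(m,c \right)} = -7 + c$ ($U{\left(m,c \right)} = -2 + \left(-5 + c\right) = -7 + c$)
$\left(-27 + U{\left(-2,7 \right)}\right)^{2} = \left(-27 + \left(-7 + 7\right)\right)^{2} = \left(-27 + 0\right)^{2} = \left(-27\right)^{2} = 729$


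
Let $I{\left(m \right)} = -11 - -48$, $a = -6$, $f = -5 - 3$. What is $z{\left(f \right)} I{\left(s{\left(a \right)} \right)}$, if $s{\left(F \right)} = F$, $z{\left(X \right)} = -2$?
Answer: $-74$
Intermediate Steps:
$f = -8$ ($f = -5 - 3 = -8$)
$I{\left(m \right)} = 37$ ($I{\left(m \right)} = -11 + 48 = 37$)
$z{\left(f \right)} I{\left(s{\left(a \right)} \right)} = \left(-2\right) 37 = -74$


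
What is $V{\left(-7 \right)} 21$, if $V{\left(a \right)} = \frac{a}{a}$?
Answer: $21$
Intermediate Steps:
$V{\left(a \right)} = 1$
$V{\left(-7 \right)} 21 = 1 \cdot 21 = 21$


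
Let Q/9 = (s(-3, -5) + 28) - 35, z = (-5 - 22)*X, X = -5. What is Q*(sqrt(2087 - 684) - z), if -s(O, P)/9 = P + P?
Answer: -100845 + 747*sqrt(1403) ≈ -72865.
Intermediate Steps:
s(O, P) = -18*P (s(O, P) = -9*(P + P) = -18*P)
z = 135 (z = (-5 - 22)*(-5) = -27*(-5) = 135)
Q = 747 (Q = 9*((-18*(-5) + 28) - 35) = 9*((90 + 28) - 35) = 9*(118 - 35) = 9*83 = 747)
Q*(sqrt(2087 - 684) - z) = 747*(sqrt(2087 - 684) - 1*135) = 747*(sqrt(1403) - 135) = 747*(-135 + sqrt(1403)) = -100845 + 747*sqrt(1403)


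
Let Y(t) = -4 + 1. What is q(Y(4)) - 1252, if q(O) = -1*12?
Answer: -1264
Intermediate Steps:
Y(t) = -3
q(O) = -12
q(Y(4)) - 1252 = -12 - 1252 = -1264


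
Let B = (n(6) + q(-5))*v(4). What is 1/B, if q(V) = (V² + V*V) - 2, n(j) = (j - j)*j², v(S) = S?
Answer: 1/192 ≈ 0.0052083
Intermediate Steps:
n(j) = 0 (n(j) = 0*j² = 0)
q(V) = -2 + 2*V² (q(V) = (V² + V²) - 2 = 2*V² - 2 = -2 + 2*V²)
B = 192 (B = (0 + (-2 + 2*(-5)²))*4 = (0 + (-2 + 2*25))*4 = (0 + (-2 + 50))*4 = (0 + 48)*4 = 48*4 = 192)
1/B = 1/192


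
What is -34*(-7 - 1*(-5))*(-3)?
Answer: -204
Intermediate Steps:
-34*(-7 - 1*(-5))*(-3) = -34*(-7 + 5)*(-3) = -34*(-2)*(-3) = 68*(-3) = -204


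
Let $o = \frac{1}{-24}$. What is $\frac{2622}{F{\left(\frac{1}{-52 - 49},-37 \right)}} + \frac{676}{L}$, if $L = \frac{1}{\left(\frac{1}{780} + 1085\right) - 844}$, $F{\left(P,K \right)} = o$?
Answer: $\frac{1499833}{15} \approx 99989.0$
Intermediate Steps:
$o = - \frac{1}{24} \approx -0.041667$
$F{\left(P,K \right)} = - \frac{1}{24}$
$L = \frac{780}{187981}$ ($L = \frac{1}{\left(\frac{1}{780} + 1085\right) - 844} = \frac{1}{\frac{846301}{780} - 844} = \frac{1}{\frac{187981}{780}} = \frac{780}{187981} \approx 0.0041494$)
$\frac{2622}{F{\left(\frac{1}{-52 - 49},-37 \right)}} + \frac{676}{L} = \frac{2622}{- \frac{1}{24}} + \frac{676}{\frac{780}{187981}} = 2622 \left(-24\right) + 676 \cdot \frac{187981}{780} = -62928 + \frac{2443753}{15} = \frac{1499833}{15}$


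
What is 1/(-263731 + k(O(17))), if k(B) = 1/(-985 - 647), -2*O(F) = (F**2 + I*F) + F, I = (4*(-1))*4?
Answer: -1632/430408993 ≈ -3.7917e-6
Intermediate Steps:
I = -16 (I = -4*4 = -16)
O(F) = -F**2/2 + 15*F/2 (O(F) = -((F**2 - 16*F) + F)/2 = -(F**2 - 15*F)/2 = -F**2/2 + 15*F/2)
k(B) = -1/1632 (k(B) = 1/(-1632) = -1/1632)
1/(-263731 + k(O(17))) = 1/(-263731 - 1/1632) = 1/(-430408993/1632) = -1632/430408993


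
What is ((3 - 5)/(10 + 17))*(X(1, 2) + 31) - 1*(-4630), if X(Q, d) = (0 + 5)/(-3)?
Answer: 374854/81 ≈ 4627.8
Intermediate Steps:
X(Q, d) = -5/3 (X(Q, d) = 5*(-⅓) = -5/3)
((3 - 5)/(10 + 17))*(X(1, 2) + 31) - 1*(-4630) = ((3 - 5)/(10 + 17))*(-5/3 + 31) - 1*(-4630) = -2/27*(88/3) + 4630 = -2*1/27*(88/3) + 4630 = -2/27*88/3 + 4630 = -176/81 + 4630 = 374854/81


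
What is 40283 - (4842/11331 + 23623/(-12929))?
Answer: 655733789468/16277611 ≈ 40284.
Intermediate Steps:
40283 - (4842/11331 + 23623/(-12929)) = 40283 - (4842*(1/11331) + 23623*(-1/12929)) = 40283 - (538/1259 - 23623/12929) = 40283 - 1*(-22785555/16277611) = 40283 + 22785555/16277611 = 655733789468/16277611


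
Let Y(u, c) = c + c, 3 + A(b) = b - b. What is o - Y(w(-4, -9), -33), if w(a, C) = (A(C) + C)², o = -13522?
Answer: -13456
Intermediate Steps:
A(b) = -3 (A(b) = -3 + (b - b) = -3 + 0 = -3)
w(a, C) = (-3 + C)²
Y(u, c) = 2*c
o - Y(w(-4, -9), -33) = -13522 - 2*(-33) = -13522 - 1*(-66) = -13522 + 66 = -13456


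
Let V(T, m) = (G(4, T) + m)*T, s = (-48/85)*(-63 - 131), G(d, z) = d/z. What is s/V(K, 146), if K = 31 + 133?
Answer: 2328/508895 ≈ 0.0045746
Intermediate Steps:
K = 164
s = 9312/85 (s = -48*1/85*(-194) = -48/85*(-194) = 9312/85 ≈ 109.55)
V(T, m) = T*(m + 4/T) (V(T, m) = (4/T + m)*T = (m + 4/T)*T = T*(m + 4/T))
s/V(K, 146) = 9312/(85*(4 + 164*146)) = 9312/(85*(4 + 23944)) = (9312/85)/23948 = (9312/85)*(1/23948) = 2328/508895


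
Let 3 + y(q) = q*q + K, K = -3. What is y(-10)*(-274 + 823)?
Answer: 51606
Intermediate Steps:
y(q) = -6 + q**2 (y(q) = -3 + (q*q - 3) = -3 + (q**2 - 3) = -3 + (-3 + q**2) = -6 + q**2)
y(-10)*(-274 + 823) = (-6 + (-10)**2)*(-274 + 823) = (-6 + 100)*549 = 94*549 = 51606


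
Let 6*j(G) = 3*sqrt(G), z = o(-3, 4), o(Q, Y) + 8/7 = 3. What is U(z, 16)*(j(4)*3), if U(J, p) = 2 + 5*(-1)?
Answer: -9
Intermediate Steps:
o(Q, Y) = 13/7 (o(Q, Y) = -8/7 + 3 = 13/7)
z = 13/7 ≈ 1.8571
j(G) = sqrt(G)/2 (j(G) = (3*sqrt(G))/6 = sqrt(G)/2)
U(J, p) = -3 (U(J, p) = 2 - 5 = -3)
U(z, 16)*(j(4)*3) = -3*sqrt(4)/2*3 = -3*(1/2)*2*3 = -3*3 = -9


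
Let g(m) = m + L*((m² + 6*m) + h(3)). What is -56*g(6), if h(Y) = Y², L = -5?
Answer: 22344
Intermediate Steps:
g(m) = -45 - 29*m - 5*m² (g(m) = m - 5*((m² + 6*m) + 3²) = m - 5*((m² + 6*m) + 9) = m - 5*(9 + m² + 6*m) = m + (-45 - 30*m - 5*m²) = -45 - 29*m - 5*m²)
-56*g(6) = -56*(-45 - 29*6 - 5*6²) = -56*(-45 - 174 - 5*36) = -56*(-45 - 174 - 180) = -56*(-399) = 22344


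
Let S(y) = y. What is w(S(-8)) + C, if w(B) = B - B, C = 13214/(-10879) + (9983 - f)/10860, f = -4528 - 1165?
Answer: 6758791/29536485 ≈ 0.22883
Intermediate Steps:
f = -5693
C = 6758791/29536485 (C = 13214/(-10879) + (9983 - 1*(-5693))/10860 = 13214*(-1/10879) + (9983 + 5693)*(1/10860) = -13214/10879 + 15676*(1/10860) = -13214/10879 + 3919/2715 = 6758791/29536485 ≈ 0.22883)
w(B) = 0
w(S(-8)) + C = 0 + 6758791/29536485 = 6758791/29536485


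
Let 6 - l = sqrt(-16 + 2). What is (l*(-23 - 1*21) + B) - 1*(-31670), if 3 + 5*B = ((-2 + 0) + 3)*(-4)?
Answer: 157023/5 + 44*I*sqrt(14) ≈ 31405.0 + 164.63*I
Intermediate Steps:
l = 6 - I*sqrt(14) (l = 6 - sqrt(-16 + 2) = 6 - sqrt(-14) = 6 - I*sqrt(14) ≈ 6.0 - 3.7417*I)
B = -7/5 (B = -3/5 + (((-2 + 0) + 3)*(-4))/5 = -3/5 + ((-2 + 3)*(-4))/5 = -3/5 + (1*(-4))/5 = -3/5 + (1/5)*(-4) = -3/5 - 4/5 = -7/5 ≈ -1.4000)
(l*(-23 - 1*21) + B) - 1*(-31670) = ((6 - I*sqrt(14))*(-23 - 1*21) - 7/5) - 1*(-31670) = ((6 - I*sqrt(14))*(-23 - 21) - 7/5) + 31670 = ((6 - I*sqrt(14))*(-44) - 7/5) + 31670 = ((-264 + 44*I*sqrt(14)) - 7/5) + 31670 = (-1327/5 + 44*I*sqrt(14)) + 31670 = 157023/5 + 44*I*sqrt(14)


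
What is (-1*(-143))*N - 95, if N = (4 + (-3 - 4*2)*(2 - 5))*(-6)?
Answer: -31841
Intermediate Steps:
N = -222 (N = (4 + (-3 - 8)*(-3))*(-6) = (4 - 11*(-3))*(-6) = (4 + 33)*(-6) = 37*(-6) = -222)
(-1*(-143))*N - 95 = -1*(-143)*(-222) - 95 = 143*(-222) - 95 = -31746 - 95 = -31841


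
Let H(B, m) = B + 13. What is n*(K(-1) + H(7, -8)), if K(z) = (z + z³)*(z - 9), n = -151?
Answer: -6040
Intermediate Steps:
H(B, m) = 13 + B
K(z) = (-9 + z)*(z + z³) (K(z) = (z + z³)*(-9 + z) = (-9 + z)*(z + z³))
n*(K(-1) + H(7, -8)) = -151*(-(-9 - 1 + (-1)³ - 9*(-1)²) + (13 + 7)) = -151*(-(-9 - 1 - 1 - 9*1) + 20) = -151*(-(-9 - 1 - 1 - 9) + 20) = -151*(-1*(-20) + 20) = -151*(20 + 20) = -151*40 = -6040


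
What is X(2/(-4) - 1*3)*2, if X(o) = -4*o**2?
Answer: -98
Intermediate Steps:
X(2/(-4) - 1*3)*2 = -4*(2/(-4) - 1*3)**2*2 = -4*(2*(-1/4) - 3)**2*2 = -4*(-1/2 - 3)**2*2 = -4*(-7/2)**2*2 = -4*49/4*2 = -49*2 = -98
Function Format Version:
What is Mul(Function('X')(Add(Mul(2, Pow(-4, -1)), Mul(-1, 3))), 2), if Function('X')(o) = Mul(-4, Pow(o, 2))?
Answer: -98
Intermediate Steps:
Mul(Function('X')(Add(Mul(2, Pow(-4, -1)), Mul(-1, 3))), 2) = Mul(Mul(-4, Pow(Add(Mul(2, Pow(-4, -1)), Mul(-1, 3)), 2)), 2) = Mul(Mul(-4, Pow(Add(Mul(2, Rational(-1, 4)), -3), 2)), 2) = Mul(Mul(-4, Pow(Add(Rational(-1, 2), -3), 2)), 2) = Mul(Mul(-4, Pow(Rational(-7, 2), 2)), 2) = Mul(Mul(-4, Rational(49, 4)), 2) = Mul(-49, 2) = -98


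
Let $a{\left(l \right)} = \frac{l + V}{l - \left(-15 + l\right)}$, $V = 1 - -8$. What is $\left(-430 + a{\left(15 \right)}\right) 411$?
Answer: $- \frac{880362}{5} \approx -1.7607 \cdot 10^{5}$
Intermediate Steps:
$V = 9$ ($V = 1 + 8 = 9$)
$a{\left(l \right)} = \frac{3}{5} + \frac{l}{15}$ ($a{\left(l \right)} = \frac{l + 9}{l - \left(-15 + l\right)} = \frac{9 + l}{15} = \left(9 + l\right) \frac{1}{15} = \frac{3}{5} + \frac{l}{15}$)
$\left(-430 + a{\left(15 \right)}\right) 411 = \left(-430 + \left(\frac{3}{5} + \frac{1}{15} \cdot 15\right)\right) 411 = \left(-430 + \left(\frac{3}{5} + 1\right)\right) 411 = \left(-430 + \frac{8}{5}\right) 411 = \left(- \frac{2142}{5}\right) 411 = - \frac{880362}{5}$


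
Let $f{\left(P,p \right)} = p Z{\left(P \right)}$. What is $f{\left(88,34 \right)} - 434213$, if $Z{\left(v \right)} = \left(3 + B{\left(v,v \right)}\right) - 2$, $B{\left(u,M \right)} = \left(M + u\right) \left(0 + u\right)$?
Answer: $92413$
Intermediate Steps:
$B{\left(u,M \right)} = u \left(M + u\right)$ ($B{\left(u,M \right)} = \left(M + u\right) u = u \left(M + u\right)$)
$Z{\left(v \right)} = 1 + 2 v^{2}$ ($Z{\left(v \right)} = \left(3 + v \left(v + v\right)\right) - 2 = \left(3 + v 2 v\right) - 2 = \left(3 + 2 v^{2}\right) - 2 = 1 + 2 v^{2}$)
$f{\left(P,p \right)} = p \left(1 + 2 P^{2}\right)$
$f{\left(88,34 \right)} - 434213 = 34 \left(1 + 2 \cdot 88^{2}\right) - 434213 = 34 \left(1 + 2 \cdot 7744\right) - 434213 = 34 \left(1 + 15488\right) - 434213 = 34 \cdot 15489 - 434213 = 526626 - 434213 = 92413$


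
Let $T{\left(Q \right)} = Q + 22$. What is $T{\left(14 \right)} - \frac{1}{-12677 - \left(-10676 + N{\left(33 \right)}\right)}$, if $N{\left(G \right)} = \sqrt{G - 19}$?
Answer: $\frac{144145533}{4003987} - \frac{\sqrt{14}}{4003987} \approx 36.0$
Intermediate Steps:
$N{\left(G \right)} = \sqrt{-19 + G}$
$T{\left(Q \right)} = 22 + Q$
$T{\left(14 \right)} - \frac{1}{-12677 - \left(-10676 + N{\left(33 \right)}\right)} = \left(22 + 14\right) - \frac{1}{-12677 + \left(10676 - \sqrt{-19 + 33}\right)} = 36 - \frac{1}{-12677 + \left(10676 - \sqrt{14}\right)} = 36 - \frac{1}{-2001 - \sqrt{14}}$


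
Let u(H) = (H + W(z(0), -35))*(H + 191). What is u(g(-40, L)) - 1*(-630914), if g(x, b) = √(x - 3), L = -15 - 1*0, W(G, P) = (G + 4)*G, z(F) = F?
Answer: 630871 + 191*I*√43 ≈ 6.3087e+5 + 1252.5*I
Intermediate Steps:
W(G, P) = G*(4 + G) (W(G, P) = (4 + G)*G = G*(4 + G))
L = -15 (L = -15 + 0 = -15)
g(x, b) = √(-3 + x)
u(H) = H*(191 + H) (u(H) = (H + 0*(4 + 0))*(H + 191) = (H + 0*4)*(191 + H) = (H + 0)*(191 + H) = H*(191 + H))
u(g(-40, L)) - 1*(-630914) = √(-3 - 40)*(191 + √(-3 - 40)) - 1*(-630914) = √(-43)*(191 + √(-43)) + 630914 = (I*√43)*(191 + I*√43) + 630914 = I*√43*(191 + I*√43) + 630914 = 630914 + I*√43*(191 + I*√43)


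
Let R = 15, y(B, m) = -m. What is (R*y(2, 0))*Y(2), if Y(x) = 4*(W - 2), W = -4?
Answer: 0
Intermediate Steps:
Y(x) = -24 (Y(x) = 4*(-4 - 2) = 4*(-6) = -24)
(R*y(2, 0))*Y(2) = (15*(-1*0))*(-24) = (15*0)*(-24) = 0*(-24) = 0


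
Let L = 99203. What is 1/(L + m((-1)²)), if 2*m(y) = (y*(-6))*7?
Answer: 1/99182 ≈ 1.0082e-5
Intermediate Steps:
m(y) = -21*y (m(y) = ((y*(-6))*7)/2 = (-6*y*7)/2 = (-42*y)/2 = -21*y)
1/(L + m((-1)²)) = 1/(99203 - 21*(-1)²) = 1/(99203 - 21*1) = 1/(99203 - 21) = 1/99182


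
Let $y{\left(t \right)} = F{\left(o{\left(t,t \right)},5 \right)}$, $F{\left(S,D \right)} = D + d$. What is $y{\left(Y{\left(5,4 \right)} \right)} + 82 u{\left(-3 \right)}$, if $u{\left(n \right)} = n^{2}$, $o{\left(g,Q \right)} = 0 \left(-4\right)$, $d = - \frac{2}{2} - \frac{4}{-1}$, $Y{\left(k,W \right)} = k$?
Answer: $746$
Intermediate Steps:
$d = 3$ ($d = \left(-2\right) \frac{1}{2} - -4 = -1 + 4 = 3$)
$o{\left(g,Q \right)} = 0$
$F{\left(S,D \right)} = 3 + D$ ($F{\left(S,D \right)} = D + 3 = 3 + D$)
$y{\left(t \right)} = 8$ ($y{\left(t \right)} = 3 + 5 = 8$)
$y{\left(Y{\left(5,4 \right)} \right)} + 82 u{\left(-3 \right)} = 8 + 82 \left(-3\right)^{2} = 8 + 82 \cdot 9 = 8 + 738 = 746$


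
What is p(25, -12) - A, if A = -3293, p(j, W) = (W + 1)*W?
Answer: 3425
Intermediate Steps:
p(j, W) = W*(1 + W) (p(j, W) = (1 + W)*W = W*(1 + W))
p(25, -12) - A = -12*(1 - 12) - 1*(-3293) = -12*(-11) + 3293 = 132 + 3293 = 3425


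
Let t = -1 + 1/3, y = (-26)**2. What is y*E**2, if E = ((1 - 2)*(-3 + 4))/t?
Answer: 1521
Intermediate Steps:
y = 676
t = -2/3 (t = -1 + 1/3 = -2/3 ≈ -0.66667)
E = 3/2 (E = ((1 - 2)*(-3 + 4))/(-2/3) = -1*1*(-3/2) = -1*(-3/2) = 3/2 ≈ 1.5000)
y*E**2 = 676*(3/2)**2 = 676*(9/4) = 1521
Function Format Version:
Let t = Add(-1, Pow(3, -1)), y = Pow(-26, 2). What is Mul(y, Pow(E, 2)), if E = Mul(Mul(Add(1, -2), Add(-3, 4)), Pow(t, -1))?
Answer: 1521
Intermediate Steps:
y = 676
t = Rational(-2, 3) (t = Add(-1, Rational(1, 3)) = Rational(-2, 3) ≈ -0.66667)
E = Rational(3, 2) (E = Mul(Mul(Add(1, -2), Add(-3, 4)), Pow(Rational(-2, 3), -1)) = Mul(Mul(-1, 1), Rational(-3, 2)) = Mul(-1, Rational(-3, 2)) = Rational(3, 2) ≈ 1.5000)
Mul(y, Pow(E, 2)) = Mul(676, Pow(Rational(3, 2), 2)) = Mul(676, Rational(9, 4)) = 1521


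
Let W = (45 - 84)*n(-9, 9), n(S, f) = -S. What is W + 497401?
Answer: 497050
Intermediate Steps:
W = -351 (W = (45 - 84)*(-1*(-9)) = -39*9 = -351)
W + 497401 = -351 + 497401 = 497050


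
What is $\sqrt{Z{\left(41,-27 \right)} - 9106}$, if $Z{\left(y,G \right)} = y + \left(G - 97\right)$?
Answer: $3 i \sqrt{1021} \approx 95.859 i$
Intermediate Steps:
$Z{\left(y,G \right)} = -97 + G + y$ ($Z{\left(y,G \right)} = y + \left(G - 97\right) = y + \left(-97 + G\right) = -97 + G + y$)
$\sqrt{Z{\left(41,-27 \right)} - 9106} = \sqrt{\left(-97 - 27 + 41\right) - 9106} = \sqrt{-83 - 9106} = \sqrt{-9189} = 3 i \sqrt{1021}$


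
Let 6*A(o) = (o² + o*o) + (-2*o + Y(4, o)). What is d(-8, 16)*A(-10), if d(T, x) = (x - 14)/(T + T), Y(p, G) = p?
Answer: -14/3 ≈ -4.6667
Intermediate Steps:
A(o) = ⅔ - o/3 + o²/3 (A(o) = ((o² + o*o) + (-2*o + 4))/6 = ((o² + o²) + (4 - 2*o))/6 = (2*o² + (4 - 2*o))/6 = (4 - 2*o + 2*o²)/6 = ⅔ - o/3 + o²/3)
d(T, x) = (-14 + x)/(2*T) (d(T, x) = (-14 + x)/((2*T)) = (-14 + x)*(1/(2*T)) = (-14 + x)/(2*T))
d(-8, 16)*A(-10) = ((½)*(-14 + 16)/(-8))*(⅔ - ⅓*(-10) + (⅓)*(-10)²) = ((½)*(-⅛)*2)*(⅔ + 10/3 + (⅓)*100) = -(⅔ + 10/3 + 100/3)/8 = -⅛*112/3 = -14/3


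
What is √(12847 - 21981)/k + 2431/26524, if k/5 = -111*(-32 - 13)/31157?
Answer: 2431/26524 + 31157*I*√9134/24975 ≈ 0.091653 + 119.23*I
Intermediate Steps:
k = 24975/31157 (k = 5*(-111*(-32 - 13)/31157) = 5*(-111*(-45)*(1/31157)) = 5*(4995*(1/31157)) = 5*(4995/31157) = 24975/31157 ≈ 0.80159)
√(12847 - 21981)/k + 2431/26524 = √(12847 - 21981)/(24975/31157) + 2431/26524 = √(-9134)*(31157/24975) + 2431*(1/26524) = (I*√9134)*(31157/24975) + 2431/26524 = 31157*I*√9134/24975 + 2431/26524 = 2431/26524 + 31157*I*√9134/24975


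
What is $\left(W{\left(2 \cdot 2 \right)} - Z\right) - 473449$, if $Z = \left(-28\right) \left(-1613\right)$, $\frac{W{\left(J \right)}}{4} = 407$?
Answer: $-516985$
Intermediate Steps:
$W{\left(J \right)} = 1628$ ($W{\left(J \right)} = 4 \cdot 407 = 1628$)
$Z = 45164$
$\left(W{\left(2 \cdot 2 \right)} - Z\right) - 473449 = \left(1628 - 45164\right) - 473449 = -43536 - 473449 = -516985$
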